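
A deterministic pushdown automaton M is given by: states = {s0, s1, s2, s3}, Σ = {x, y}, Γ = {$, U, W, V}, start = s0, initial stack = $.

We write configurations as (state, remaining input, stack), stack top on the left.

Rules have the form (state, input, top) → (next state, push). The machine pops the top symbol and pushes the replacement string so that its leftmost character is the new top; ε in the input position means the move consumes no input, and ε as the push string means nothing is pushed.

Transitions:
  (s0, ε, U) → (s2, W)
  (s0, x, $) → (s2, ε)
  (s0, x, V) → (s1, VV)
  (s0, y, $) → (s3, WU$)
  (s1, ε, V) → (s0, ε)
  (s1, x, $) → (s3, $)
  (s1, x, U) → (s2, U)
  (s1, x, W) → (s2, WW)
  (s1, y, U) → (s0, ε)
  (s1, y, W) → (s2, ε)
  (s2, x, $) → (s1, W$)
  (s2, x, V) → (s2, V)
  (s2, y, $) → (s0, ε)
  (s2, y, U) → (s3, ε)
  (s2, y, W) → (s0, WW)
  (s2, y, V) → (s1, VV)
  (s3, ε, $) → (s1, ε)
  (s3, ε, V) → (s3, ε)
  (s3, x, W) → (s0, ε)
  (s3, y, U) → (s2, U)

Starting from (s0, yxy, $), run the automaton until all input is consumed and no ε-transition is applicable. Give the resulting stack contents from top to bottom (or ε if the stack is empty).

WW$

(s0, yxy, $)
  read y, top $: go to s3, push WU$ → (s3, xy, WU$)
  read x, top W: go to s0, push ε → (s0, y, U$)
  ε-move, top U: go to s2, push W → (s2, y, W$)
  read y, top W: go to s0, push WW → (s0, ε, WW$)
All input consumed in state s0 with stack WW$.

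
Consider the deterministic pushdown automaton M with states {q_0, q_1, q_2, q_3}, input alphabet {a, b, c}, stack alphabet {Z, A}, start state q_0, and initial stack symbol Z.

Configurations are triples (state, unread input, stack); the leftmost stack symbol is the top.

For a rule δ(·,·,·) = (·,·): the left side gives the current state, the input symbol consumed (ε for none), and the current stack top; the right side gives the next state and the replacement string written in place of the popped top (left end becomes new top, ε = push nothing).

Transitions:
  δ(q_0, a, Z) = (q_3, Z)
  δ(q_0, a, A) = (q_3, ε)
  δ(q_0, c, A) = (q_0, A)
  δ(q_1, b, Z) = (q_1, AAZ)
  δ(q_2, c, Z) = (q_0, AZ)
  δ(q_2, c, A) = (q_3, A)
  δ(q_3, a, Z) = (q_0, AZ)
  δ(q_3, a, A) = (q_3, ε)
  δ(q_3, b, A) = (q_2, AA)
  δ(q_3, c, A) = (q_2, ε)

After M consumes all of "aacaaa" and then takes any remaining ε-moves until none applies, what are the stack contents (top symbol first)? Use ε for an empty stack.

Z

(q_0, aacaaa, Z)
  read a, top Z: go to q_3, push Z → (q_3, acaaa, Z)
  read a, top Z: go to q_0, push AZ → (q_0, caaa, AZ)
  read c, top A: go to q_0, push A → (q_0, aaa, AZ)
  read a, top A: go to q_3, push ε → (q_3, aa, Z)
  read a, top Z: go to q_0, push AZ → (q_0, a, AZ)
  read a, top A: go to q_3, push ε → (q_3, ε, Z)
All input consumed in state q_3 with stack Z.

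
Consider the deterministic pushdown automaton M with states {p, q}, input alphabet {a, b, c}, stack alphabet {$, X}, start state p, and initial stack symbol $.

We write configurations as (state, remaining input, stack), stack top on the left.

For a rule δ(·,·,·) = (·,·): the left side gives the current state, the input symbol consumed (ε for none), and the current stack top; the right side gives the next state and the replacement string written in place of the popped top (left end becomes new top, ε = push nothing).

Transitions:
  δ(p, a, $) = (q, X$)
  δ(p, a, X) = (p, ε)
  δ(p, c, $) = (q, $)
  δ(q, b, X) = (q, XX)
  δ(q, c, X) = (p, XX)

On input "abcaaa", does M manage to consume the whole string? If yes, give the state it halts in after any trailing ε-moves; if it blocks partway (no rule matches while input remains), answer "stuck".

p

(p, abcaaa, $)
  read a, top $: go to q, push X$ → (q, bcaaa, X$)
  read b, top X: go to q, push XX → (q, caaa, XX$)
  read c, top X: go to p, push XX → (p, aaa, XXX$)
  read a, top X: go to p, push ε → (p, aa, XX$)
  read a, top X: go to p, push ε → (p, a, X$)
  read a, top X: go to p, push ε → (p, ε, $)
All input consumed; M is in state p.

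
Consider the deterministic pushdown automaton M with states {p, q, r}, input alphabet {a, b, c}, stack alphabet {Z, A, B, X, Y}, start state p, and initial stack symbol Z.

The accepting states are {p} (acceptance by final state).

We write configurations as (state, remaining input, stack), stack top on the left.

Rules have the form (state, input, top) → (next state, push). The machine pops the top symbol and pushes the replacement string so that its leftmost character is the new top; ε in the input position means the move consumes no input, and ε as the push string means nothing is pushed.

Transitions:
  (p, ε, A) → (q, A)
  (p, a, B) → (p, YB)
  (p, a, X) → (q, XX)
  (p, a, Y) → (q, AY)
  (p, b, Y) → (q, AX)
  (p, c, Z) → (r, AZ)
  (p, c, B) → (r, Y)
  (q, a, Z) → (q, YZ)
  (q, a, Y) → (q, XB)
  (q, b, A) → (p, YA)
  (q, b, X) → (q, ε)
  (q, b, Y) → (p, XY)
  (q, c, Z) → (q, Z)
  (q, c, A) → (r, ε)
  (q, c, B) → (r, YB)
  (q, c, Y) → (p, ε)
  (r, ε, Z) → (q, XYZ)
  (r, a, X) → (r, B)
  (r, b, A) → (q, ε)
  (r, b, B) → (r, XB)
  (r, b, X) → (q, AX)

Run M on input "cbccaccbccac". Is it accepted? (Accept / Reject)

(p, cbccaccbccac, Z)
  read c, top Z: go to r, push AZ → (r, bccaccbccac, AZ)
  read b, top A: go to q, push ε → (q, ccaccbccac, Z)
  read c, top Z: go to q, push Z → (q, caccbccac, Z)
  read c, top Z: go to q, push Z → (q, accbccac, Z)
  read a, top Z: go to q, push YZ → (q, ccbccac, YZ)
  read c, top Y: go to p, push ε → (p, cbccac, Z)
  read c, top Z: go to r, push AZ → (r, bccac, AZ)
  read b, top A: go to q, push ε → (q, ccac, Z)
  read c, top Z: go to q, push Z → (q, cac, Z)
  read c, top Z: go to q, push Z → (q, ac, Z)
  read a, top Z: go to q, push YZ → (q, c, YZ)
  read c, top Y: go to p, push ε → (p, ε, Z)
All input consumed; state p ∈ F.

Accept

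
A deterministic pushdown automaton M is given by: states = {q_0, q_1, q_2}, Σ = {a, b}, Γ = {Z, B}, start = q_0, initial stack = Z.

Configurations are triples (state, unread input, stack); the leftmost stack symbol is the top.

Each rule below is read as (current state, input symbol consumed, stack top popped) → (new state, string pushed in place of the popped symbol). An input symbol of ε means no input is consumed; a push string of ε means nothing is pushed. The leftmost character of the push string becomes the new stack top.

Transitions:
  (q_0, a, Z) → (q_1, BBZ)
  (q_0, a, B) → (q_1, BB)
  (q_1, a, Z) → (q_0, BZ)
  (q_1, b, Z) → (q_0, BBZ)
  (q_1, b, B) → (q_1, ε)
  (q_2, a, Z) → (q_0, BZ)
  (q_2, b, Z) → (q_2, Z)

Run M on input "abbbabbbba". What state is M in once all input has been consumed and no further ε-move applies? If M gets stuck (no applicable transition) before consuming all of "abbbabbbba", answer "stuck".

(q_0, abbbabbbba, Z)
  read a, top Z: go to q_1, push BBZ → (q_1, bbbabbbba, BBZ)
  read b, top B: go to q_1, push ε → (q_1, bbabbbba, BZ)
  read b, top B: go to q_1, push ε → (q_1, babbbba, Z)
  read b, top Z: go to q_0, push BBZ → (q_0, abbbba, BBZ)
  read a, top B: go to q_1, push BB → (q_1, bbbba, BBBZ)
  read b, top B: go to q_1, push ε → (q_1, bbba, BBZ)
  read b, top B: go to q_1, push ε → (q_1, bba, BZ)
  read b, top B: go to q_1, push ε → (q_1, ba, Z)
  read b, top Z: go to q_0, push BBZ → (q_0, a, BBZ)
  read a, top B: go to q_1, push BB → (q_1, ε, BBBZ)
All input consumed; M is in state q_1.

q_1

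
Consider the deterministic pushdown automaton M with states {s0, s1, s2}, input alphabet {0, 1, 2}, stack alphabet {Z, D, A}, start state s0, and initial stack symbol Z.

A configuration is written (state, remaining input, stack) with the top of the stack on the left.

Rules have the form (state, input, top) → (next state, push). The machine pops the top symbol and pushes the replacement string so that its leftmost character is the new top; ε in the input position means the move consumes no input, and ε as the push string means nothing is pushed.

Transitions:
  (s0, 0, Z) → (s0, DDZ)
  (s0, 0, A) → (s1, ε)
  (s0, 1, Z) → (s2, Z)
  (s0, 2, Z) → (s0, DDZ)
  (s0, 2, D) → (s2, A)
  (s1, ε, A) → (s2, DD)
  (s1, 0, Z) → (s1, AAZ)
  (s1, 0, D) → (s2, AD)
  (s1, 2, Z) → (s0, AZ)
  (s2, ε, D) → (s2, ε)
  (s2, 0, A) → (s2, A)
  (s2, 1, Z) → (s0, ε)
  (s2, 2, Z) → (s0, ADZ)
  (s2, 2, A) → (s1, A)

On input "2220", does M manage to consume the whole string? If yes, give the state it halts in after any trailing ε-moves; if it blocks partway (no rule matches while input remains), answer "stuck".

(s0, 2220, Z)
  read 2, top Z: go to s0, push DDZ → (s0, 220, DDZ)
  read 2, top D: go to s2, push A → (s2, 20, ADZ)
  read 2, top A: go to s1, push A → (s1, 0, ADZ)
  ε-move, top A: go to s2, push DD → (s2, 0, DDDZ)
  ε-move, top D: go to s2, push ε → (s2, 0, DDZ)
  ε-move, top D: go to s2, push ε → (s2, 0, DZ)
  ε-move, top D: go to s2, push ε → (s2, 0, Z)
No transition for (s2, 0, top Z); M blocks with input 0 remaining.

stuck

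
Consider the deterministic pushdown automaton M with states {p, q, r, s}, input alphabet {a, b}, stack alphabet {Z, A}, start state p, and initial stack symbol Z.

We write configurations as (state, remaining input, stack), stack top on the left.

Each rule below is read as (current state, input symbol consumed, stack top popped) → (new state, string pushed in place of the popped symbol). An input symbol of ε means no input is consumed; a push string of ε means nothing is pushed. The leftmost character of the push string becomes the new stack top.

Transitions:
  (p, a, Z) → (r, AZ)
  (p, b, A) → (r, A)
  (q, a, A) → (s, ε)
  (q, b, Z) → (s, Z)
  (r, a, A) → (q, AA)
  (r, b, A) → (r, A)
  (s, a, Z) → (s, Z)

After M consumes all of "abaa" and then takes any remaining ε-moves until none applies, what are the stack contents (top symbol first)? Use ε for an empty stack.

AZ

(p, abaa, Z)
  read a, top Z: go to r, push AZ → (r, baa, AZ)
  read b, top A: go to r, push A → (r, aa, AZ)
  read a, top A: go to q, push AA → (q, a, AAZ)
  read a, top A: go to s, push ε → (s, ε, AZ)
All input consumed in state s with stack AZ.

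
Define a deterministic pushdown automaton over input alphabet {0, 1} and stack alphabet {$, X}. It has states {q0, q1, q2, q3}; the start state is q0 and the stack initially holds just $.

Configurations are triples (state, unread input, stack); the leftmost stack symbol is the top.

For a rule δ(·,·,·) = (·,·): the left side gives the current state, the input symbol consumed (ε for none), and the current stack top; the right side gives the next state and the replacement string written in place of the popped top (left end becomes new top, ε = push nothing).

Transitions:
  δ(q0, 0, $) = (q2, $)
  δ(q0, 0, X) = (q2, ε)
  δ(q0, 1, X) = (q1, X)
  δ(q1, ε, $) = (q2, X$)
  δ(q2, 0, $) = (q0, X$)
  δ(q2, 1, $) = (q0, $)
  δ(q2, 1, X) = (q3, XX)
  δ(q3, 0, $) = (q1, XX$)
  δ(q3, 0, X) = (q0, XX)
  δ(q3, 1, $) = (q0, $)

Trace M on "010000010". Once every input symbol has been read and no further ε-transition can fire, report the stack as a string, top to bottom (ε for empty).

$

(q0, 010000010, $)
  read 0, top $: go to q2, push $ → (q2, 10000010, $)
  read 1, top $: go to q0, push $ → (q0, 0000010, $)
  read 0, top $: go to q2, push $ → (q2, 000010, $)
  read 0, top $: go to q0, push X$ → (q0, 00010, X$)
  read 0, top X: go to q2, push ε → (q2, 0010, $)
  read 0, top $: go to q0, push X$ → (q0, 010, X$)
  read 0, top X: go to q2, push ε → (q2, 10, $)
  read 1, top $: go to q0, push $ → (q0, 0, $)
  read 0, top $: go to q2, push $ → (q2, ε, $)
All input consumed in state q2 with stack $.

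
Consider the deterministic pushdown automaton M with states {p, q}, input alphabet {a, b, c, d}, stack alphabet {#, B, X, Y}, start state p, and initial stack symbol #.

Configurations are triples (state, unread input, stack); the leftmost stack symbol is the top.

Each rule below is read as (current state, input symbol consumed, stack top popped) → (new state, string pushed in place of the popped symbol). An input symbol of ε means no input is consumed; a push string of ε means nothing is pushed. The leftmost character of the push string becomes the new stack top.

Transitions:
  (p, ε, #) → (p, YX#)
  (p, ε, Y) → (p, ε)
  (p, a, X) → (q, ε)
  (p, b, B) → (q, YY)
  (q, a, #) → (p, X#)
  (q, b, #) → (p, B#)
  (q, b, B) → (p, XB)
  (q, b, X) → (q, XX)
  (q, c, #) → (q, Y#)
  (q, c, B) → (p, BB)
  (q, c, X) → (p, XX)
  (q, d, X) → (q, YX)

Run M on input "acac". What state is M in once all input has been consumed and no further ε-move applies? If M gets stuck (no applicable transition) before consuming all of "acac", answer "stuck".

(p, acac, #)
  ε-move, top #: go to p, push YX# → (p, acac, YX#)
  ε-move, top Y: go to p, push ε → (p, acac, X#)
  read a, top X: go to q, push ε → (q, cac, #)
  read c, top #: go to q, push Y# → (q, ac, Y#)
No transition for (q, a, top Y); M blocks with input ac remaining.

stuck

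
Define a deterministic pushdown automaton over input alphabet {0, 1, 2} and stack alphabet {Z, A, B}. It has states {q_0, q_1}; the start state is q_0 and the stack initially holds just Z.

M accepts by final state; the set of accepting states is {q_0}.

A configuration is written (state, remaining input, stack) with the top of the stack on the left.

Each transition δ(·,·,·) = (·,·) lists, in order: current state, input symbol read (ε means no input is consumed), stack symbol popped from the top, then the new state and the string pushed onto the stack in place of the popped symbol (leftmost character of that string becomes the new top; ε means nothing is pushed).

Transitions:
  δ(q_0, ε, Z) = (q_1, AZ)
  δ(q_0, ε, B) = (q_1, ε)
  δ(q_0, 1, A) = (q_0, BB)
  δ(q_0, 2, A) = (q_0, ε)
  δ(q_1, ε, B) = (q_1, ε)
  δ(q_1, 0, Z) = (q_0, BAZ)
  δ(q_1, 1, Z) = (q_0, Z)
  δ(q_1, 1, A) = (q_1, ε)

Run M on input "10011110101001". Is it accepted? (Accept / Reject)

Reject

(q_0, 10011110101001, Z) ⊢ (q_1, 10011110101001, AZ) ⊢ (q_1, 0011110101001, Z) ⊢ (q_0, 011110101001, BAZ) ⊢ (q_1, 011110101001, AZ)
No transition applies at (q_1, 011110101001, AZ); input not fully consumed.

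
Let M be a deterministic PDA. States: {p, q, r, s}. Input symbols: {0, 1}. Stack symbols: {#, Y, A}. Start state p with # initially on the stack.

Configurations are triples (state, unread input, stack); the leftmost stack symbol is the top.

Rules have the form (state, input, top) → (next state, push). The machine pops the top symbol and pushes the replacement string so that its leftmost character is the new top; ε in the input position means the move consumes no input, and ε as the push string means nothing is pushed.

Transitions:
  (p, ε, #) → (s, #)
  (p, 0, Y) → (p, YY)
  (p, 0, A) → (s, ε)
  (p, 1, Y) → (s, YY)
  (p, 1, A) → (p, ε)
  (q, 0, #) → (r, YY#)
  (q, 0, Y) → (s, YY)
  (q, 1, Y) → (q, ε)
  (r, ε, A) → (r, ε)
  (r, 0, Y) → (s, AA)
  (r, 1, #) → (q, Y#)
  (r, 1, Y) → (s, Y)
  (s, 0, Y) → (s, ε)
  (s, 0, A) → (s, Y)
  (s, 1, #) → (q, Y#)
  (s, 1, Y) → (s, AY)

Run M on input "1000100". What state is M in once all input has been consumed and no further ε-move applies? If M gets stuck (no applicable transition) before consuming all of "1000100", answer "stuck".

(p, 1000100, #)
  ε-move, top #: go to s, push # → (s, 1000100, #)
  read 1, top #: go to q, push Y# → (q, 000100, Y#)
  read 0, top Y: go to s, push YY → (s, 00100, YY#)
  read 0, top Y: go to s, push ε → (s, 0100, Y#)
  read 0, top Y: go to s, push ε → (s, 100, #)
  read 1, top #: go to q, push Y# → (q, 00, Y#)
  read 0, top Y: go to s, push YY → (s, 0, YY#)
  read 0, top Y: go to s, push ε → (s, ε, Y#)
All input consumed; M is in state s.

s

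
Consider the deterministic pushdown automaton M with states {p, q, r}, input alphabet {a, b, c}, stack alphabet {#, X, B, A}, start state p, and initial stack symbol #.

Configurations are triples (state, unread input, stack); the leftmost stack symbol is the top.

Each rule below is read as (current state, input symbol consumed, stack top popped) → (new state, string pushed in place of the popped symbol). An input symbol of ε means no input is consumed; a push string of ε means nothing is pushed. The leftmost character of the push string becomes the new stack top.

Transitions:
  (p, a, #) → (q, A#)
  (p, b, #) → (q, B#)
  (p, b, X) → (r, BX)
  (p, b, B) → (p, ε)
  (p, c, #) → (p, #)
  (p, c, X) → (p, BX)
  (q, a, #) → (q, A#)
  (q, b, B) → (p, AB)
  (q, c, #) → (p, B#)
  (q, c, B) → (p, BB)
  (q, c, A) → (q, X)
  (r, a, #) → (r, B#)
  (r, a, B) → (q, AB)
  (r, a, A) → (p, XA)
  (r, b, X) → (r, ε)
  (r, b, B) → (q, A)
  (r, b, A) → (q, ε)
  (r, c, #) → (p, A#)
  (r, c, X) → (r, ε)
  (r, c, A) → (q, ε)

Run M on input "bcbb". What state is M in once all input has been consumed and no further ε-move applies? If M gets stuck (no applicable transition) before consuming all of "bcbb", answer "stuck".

(p, bcbb, #) ⊢ (q, cbb, B#) ⊢ (p, bb, BB#) ⊢ (p, b, B#) ⊢ (p, ε, #)
All input consumed; M is in state p.

p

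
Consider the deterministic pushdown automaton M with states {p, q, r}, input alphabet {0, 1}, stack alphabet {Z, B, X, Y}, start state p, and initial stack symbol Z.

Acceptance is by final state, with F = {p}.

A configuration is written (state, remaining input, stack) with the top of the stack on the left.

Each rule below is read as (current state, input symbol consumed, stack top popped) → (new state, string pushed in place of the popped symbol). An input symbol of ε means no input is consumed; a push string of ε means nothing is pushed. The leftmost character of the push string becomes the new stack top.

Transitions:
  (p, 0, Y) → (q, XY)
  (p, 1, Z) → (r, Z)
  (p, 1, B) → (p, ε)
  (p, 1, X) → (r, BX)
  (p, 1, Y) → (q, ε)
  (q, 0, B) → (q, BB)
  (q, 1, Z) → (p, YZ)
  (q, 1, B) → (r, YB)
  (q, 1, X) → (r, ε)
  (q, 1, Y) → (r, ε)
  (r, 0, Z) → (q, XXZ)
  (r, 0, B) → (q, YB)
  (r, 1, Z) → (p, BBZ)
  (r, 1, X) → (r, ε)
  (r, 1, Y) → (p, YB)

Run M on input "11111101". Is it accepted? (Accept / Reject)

(p, 11111101, Z)
  read 1, top Z: go to r, push Z → (r, 1111101, Z)
  read 1, top Z: go to p, push BBZ → (p, 111101, BBZ)
  read 1, top B: go to p, push ε → (p, 11101, BZ)
  read 1, top B: go to p, push ε → (p, 1101, Z)
  read 1, top Z: go to r, push Z → (r, 101, Z)
  read 1, top Z: go to p, push BBZ → (p, 01, BBZ)
No transition applies at (p, 01, BBZ); input not fully consumed.

Reject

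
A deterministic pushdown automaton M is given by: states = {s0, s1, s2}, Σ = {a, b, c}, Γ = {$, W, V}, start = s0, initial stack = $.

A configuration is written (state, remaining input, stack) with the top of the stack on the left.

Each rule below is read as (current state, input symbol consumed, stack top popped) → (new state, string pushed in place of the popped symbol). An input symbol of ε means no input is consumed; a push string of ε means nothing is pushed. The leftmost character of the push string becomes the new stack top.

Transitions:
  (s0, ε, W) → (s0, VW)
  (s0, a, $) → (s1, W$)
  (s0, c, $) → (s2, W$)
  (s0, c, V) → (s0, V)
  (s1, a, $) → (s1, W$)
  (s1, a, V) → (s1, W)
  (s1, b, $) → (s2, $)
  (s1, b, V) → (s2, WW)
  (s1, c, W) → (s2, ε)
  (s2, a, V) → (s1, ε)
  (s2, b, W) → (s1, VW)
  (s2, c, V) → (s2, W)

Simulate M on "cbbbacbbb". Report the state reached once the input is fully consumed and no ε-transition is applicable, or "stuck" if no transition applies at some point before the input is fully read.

s1

(s0, cbbbacbbb, $) ⊢ (s2, bbbacbbb, W$) ⊢ (s1, bbacbbb, VW$) ⊢ (s2, bacbbb, WWW$) ⊢ (s1, acbbb, VWWW$) ⊢ (s1, cbbb, WWWW$) ⊢ (s2, bbb, WWW$) ⊢ (s1, bb, VWWW$) ⊢ (s2, b, WWWWW$) ⊢ (s1, ε, VWWWWW$)
All input consumed; M is in state s1.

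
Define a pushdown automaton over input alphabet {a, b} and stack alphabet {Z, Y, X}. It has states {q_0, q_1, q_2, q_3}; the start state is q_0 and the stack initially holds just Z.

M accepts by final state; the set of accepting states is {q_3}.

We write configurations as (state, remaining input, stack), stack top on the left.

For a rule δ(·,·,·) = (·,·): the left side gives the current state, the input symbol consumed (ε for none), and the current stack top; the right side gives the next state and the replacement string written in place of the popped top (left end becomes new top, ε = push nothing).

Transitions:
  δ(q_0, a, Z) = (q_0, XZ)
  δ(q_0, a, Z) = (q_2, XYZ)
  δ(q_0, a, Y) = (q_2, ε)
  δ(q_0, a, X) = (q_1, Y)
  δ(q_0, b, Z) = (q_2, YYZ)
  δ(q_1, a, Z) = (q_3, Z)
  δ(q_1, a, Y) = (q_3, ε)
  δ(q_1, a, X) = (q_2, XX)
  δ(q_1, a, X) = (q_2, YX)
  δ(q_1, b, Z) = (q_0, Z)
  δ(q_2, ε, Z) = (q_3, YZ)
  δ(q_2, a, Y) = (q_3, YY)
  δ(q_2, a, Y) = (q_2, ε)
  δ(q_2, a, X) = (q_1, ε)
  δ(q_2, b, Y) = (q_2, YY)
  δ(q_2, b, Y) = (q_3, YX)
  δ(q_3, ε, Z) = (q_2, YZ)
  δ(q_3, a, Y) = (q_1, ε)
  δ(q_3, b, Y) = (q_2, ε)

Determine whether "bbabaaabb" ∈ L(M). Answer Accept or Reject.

Accept

One accepting computation: (q_0, bbabaaabb, Z) ⊢ (q_2, babaaabb, YYZ) ⊢ (q_2, abaaabb, YYYZ) ⊢ (q_3, baaabb, YYYYZ) ⊢ (q_2, aaabb, YYYZ) ⊢ (q_3, aabb, YYYYZ) ⊢ (q_1, abb, YYYZ) ⊢ (q_3, bb, YYZ) ⊢ (q_2, b, YZ) ⊢ (q_3, ε, YXZ)
All input consumed and state q_3 ∈ F.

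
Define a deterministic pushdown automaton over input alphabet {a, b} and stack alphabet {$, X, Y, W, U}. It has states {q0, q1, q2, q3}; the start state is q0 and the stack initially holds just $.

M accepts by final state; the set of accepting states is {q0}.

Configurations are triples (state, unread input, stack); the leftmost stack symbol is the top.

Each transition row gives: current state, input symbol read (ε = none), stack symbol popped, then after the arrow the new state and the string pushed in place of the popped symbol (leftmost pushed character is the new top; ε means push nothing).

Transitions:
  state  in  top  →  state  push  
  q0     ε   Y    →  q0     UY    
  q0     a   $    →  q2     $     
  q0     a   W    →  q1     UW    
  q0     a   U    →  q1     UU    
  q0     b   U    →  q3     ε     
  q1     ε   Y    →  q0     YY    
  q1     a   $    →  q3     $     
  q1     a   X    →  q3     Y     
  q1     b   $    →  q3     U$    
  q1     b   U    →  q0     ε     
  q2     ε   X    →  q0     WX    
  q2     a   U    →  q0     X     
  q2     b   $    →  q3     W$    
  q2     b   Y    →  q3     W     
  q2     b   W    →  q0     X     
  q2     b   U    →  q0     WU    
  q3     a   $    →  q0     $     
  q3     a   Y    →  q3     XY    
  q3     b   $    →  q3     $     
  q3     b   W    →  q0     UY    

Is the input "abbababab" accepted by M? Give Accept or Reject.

(q0, abbababab, $)
  read a, top $: go to q2, push $ → (q2, bbababab, $)
  read b, top $: go to q3, push W$ → (q3, bababab, W$)
  read b, top W: go to q0, push UY → (q0, ababab, UY$)
  read a, top U: go to q1, push UU → (q1, babab, UUY$)
  read b, top U: go to q0, push ε → (q0, abab, UY$)
  read a, top U: go to q1, push UU → (q1, bab, UUY$)
  read b, top U: go to q0, push ε → (q0, ab, UY$)
  read a, top U: go to q1, push UU → (q1, b, UUY$)
  read b, top U: go to q0, push ε → (q0, ε, UY$)
All input consumed; state q0 ∈ F.

Accept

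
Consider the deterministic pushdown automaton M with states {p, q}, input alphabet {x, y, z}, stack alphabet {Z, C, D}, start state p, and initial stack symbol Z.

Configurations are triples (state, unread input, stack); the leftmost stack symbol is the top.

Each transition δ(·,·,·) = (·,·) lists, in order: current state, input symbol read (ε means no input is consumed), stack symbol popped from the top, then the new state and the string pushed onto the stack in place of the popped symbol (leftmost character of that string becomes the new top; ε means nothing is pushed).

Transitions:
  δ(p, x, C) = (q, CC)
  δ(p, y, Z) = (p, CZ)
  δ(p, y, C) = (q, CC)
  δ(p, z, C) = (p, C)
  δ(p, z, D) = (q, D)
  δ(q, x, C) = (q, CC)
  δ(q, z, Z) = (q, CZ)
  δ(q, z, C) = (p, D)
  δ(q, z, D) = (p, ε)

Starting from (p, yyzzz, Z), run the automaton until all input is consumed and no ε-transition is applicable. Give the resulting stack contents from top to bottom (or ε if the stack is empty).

(p, yyzzz, Z)
  read y, top Z: go to p, push CZ → (p, yzzz, CZ)
  read y, top C: go to q, push CC → (q, zzz, CCZ)
  read z, top C: go to p, push D → (p, zz, DCZ)
  read z, top D: go to q, push D → (q, z, DCZ)
  read z, top D: go to p, push ε → (p, ε, CZ)
All input consumed in state p with stack CZ.

CZ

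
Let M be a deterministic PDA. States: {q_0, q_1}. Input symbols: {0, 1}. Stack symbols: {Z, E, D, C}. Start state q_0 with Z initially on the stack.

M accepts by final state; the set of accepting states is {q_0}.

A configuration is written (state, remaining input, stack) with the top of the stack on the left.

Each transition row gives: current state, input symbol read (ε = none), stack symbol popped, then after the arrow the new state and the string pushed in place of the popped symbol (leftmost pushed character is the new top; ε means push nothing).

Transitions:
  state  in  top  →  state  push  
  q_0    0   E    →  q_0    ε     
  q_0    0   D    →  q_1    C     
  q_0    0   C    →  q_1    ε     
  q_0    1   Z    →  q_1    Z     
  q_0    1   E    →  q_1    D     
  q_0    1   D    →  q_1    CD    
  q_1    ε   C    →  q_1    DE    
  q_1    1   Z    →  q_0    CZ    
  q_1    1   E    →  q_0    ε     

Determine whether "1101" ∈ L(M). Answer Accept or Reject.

(q_0, 1101, Z) ⊢ (q_1, 101, Z) ⊢ (q_0, 01, CZ) ⊢ (q_1, 1, Z) ⊢ (q_0, ε, CZ)
All input consumed; state q_0 ∈ F.

Accept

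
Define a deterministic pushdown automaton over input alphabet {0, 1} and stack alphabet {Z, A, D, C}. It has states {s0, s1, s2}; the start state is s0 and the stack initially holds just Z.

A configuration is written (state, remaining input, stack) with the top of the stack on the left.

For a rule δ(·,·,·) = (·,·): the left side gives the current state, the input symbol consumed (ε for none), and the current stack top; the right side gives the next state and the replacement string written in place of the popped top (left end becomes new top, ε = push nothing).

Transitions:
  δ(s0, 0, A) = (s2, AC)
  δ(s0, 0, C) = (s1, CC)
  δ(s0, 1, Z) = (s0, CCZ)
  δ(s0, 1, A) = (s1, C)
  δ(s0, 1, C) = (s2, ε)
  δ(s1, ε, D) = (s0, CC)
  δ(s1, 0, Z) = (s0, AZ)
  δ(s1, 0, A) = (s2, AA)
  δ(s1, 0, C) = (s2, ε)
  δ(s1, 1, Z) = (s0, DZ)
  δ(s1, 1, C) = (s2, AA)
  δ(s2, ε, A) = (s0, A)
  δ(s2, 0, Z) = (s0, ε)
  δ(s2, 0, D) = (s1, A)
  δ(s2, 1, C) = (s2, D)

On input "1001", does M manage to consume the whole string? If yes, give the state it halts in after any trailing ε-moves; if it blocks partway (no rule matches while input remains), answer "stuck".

(s0, 1001, Z) ⊢ (s0, 001, CCZ) ⊢ (s1, 01, CCCZ) ⊢ (s2, 1, CCZ) ⊢ (s2, ε, DCZ)
All input consumed; M is in state s2.

s2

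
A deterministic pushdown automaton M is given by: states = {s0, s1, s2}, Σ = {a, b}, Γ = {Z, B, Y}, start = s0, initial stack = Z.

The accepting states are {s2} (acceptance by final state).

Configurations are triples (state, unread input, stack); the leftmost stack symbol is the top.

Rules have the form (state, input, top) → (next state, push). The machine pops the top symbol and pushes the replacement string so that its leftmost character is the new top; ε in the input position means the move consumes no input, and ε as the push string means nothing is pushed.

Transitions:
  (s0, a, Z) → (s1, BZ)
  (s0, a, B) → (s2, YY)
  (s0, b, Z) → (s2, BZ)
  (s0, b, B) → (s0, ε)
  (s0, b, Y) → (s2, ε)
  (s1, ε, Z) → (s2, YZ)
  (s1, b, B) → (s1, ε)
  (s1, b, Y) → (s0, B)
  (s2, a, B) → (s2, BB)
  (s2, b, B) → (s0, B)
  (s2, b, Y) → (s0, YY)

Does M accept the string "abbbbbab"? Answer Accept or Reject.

(s0, abbbbbab, Z)
  read a, top Z: go to s1, push BZ → (s1, bbbbbab, BZ)
  read b, top B: go to s1, push ε → (s1, bbbbab, Z)
  ε-move, top Z: go to s2, push YZ → (s2, bbbbab, YZ)
  read b, top Y: go to s0, push YY → (s0, bbbab, YYZ)
  read b, top Y: go to s2, push ε → (s2, bbab, YZ)
  read b, top Y: go to s0, push YY → (s0, bab, YYZ)
  read b, top Y: go to s2, push ε → (s2, ab, YZ)
No transition applies at (s2, ab, YZ); input not fully consumed.

Reject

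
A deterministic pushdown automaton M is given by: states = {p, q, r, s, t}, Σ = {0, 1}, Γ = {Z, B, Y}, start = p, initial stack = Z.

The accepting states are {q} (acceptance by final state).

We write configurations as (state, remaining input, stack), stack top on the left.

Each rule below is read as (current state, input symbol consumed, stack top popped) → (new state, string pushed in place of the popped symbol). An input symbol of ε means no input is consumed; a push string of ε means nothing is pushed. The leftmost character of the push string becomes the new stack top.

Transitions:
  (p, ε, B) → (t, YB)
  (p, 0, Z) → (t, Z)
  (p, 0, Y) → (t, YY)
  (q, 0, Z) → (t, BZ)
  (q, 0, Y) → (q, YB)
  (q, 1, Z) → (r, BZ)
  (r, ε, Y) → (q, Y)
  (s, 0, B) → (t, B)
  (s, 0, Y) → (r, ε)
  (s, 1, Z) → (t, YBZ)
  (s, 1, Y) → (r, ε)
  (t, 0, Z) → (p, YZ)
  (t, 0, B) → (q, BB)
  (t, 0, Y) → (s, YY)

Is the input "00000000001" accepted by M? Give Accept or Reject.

Reject

(p, 00000000001, Z)
  read 0, top Z: go to t, push Z → (t, 0000000001, Z)
  read 0, top Z: go to p, push YZ → (p, 000000001, YZ)
  read 0, top Y: go to t, push YY → (t, 00000001, YYZ)
  read 0, top Y: go to s, push YY → (s, 0000001, YYYZ)
  read 0, top Y: go to r, push ε → (r, 000001, YYZ)
  ε-move, top Y: go to q, push Y → (q, 000001, YYZ)
  read 0, top Y: go to q, push YB → (q, 00001, YBYZ)
  read 0, top Y: go to q, push YB → (q, 0001, YBBYZ)
  read 0, top Y: go to q, push YB → (q, 001, YBBBYZ)
  read 0, top Y: go to q, push YB → (q, 01, YBBBBYZ)
  read 0, top Y: go to q, push YB → (q, 1, YBBBBBYZ)
No transition applies at (q, 1, YBBBBBYZ); input not fully consumed.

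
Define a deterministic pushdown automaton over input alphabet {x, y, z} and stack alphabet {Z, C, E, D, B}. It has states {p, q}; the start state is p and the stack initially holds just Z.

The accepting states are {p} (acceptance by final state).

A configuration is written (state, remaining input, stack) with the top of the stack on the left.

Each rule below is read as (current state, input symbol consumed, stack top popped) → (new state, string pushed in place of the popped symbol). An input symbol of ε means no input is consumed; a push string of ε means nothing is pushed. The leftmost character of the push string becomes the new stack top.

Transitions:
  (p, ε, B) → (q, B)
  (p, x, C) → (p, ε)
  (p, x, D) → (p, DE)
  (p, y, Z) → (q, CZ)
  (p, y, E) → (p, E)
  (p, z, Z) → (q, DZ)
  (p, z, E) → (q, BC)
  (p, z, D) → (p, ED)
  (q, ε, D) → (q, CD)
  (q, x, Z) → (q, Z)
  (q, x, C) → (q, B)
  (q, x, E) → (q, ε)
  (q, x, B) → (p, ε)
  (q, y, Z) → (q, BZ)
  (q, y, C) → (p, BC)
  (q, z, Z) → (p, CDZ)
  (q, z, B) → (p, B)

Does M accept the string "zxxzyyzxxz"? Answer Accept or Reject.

Accept

(p, zxxzyyzxxz, Z) ⊢ (q, xxzyyzxxz, DZ) ⊢ (q, xxzyyzxxz, CDZ) ⊢ (q, xzyyzxxz, BDZ) ⊢ (p, zyyzxxz, DZ) ⊢ (p, yyzxxz, EDZ) ⊢ (p, yzxxz, EDZ) ⊢ (p, zxxz, EDZ) ⊢ (q, xxz, BCDZ) ⊢ (p, xz, CDZ) ⊢ (p, z, DZ) ⊢ (p, ε, EDZ)
All input consumed; state p ∈ F.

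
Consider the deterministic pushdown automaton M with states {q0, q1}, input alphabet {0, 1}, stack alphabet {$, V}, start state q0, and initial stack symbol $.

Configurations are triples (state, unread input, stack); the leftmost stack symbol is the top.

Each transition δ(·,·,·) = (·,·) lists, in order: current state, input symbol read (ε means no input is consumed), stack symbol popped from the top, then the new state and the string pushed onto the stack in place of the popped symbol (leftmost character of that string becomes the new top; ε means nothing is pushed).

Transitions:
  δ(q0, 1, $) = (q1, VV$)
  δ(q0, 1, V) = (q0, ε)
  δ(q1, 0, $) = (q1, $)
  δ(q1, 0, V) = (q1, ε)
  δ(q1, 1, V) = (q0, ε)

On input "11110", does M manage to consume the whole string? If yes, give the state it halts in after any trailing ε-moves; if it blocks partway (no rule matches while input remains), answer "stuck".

(q0, 11110, $) ⊢ (q1, 1110, VV$) ⊢ (q0, 110, V$) ⊢ (q0, 10, $) ⊢ (q1, 0, VV$) ⊢ (q1, ε, V$)
All input consumed; M is in state q1.

q1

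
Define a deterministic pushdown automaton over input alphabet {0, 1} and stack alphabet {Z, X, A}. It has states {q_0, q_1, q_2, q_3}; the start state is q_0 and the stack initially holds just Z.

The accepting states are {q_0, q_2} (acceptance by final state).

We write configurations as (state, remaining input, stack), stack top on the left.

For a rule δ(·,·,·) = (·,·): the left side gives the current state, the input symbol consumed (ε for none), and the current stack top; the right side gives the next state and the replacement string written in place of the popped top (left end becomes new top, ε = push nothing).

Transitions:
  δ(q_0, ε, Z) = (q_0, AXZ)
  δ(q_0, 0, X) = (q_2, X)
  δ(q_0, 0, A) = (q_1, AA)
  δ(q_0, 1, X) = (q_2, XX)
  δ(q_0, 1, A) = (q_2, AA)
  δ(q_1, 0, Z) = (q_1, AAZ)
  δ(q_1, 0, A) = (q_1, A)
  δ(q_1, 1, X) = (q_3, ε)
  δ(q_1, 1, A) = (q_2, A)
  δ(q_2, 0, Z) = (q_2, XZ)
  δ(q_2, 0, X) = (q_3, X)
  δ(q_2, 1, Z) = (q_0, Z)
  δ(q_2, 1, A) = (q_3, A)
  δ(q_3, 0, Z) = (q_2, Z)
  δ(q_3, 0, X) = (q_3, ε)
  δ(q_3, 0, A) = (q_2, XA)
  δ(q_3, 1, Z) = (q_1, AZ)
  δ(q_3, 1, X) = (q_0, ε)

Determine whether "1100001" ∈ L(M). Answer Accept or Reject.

(q_0, 1100001, Z) ⊢ (q_0, 1100001, AXZ) ⊢ (q_2, 100001, AAXZ) ⊢ (q_3, 00001, AAXZ) ⊢ (q_2, 0001, XAAXZ) ⊢ (q_3, 001, XAAXZ) ⊢ (q_3, 01, AAXZ) ⊢ (q_2, 1, XAAXZ)
No transition applies at (q_2, 1, XAAXZ); input not fully consumed.

Reject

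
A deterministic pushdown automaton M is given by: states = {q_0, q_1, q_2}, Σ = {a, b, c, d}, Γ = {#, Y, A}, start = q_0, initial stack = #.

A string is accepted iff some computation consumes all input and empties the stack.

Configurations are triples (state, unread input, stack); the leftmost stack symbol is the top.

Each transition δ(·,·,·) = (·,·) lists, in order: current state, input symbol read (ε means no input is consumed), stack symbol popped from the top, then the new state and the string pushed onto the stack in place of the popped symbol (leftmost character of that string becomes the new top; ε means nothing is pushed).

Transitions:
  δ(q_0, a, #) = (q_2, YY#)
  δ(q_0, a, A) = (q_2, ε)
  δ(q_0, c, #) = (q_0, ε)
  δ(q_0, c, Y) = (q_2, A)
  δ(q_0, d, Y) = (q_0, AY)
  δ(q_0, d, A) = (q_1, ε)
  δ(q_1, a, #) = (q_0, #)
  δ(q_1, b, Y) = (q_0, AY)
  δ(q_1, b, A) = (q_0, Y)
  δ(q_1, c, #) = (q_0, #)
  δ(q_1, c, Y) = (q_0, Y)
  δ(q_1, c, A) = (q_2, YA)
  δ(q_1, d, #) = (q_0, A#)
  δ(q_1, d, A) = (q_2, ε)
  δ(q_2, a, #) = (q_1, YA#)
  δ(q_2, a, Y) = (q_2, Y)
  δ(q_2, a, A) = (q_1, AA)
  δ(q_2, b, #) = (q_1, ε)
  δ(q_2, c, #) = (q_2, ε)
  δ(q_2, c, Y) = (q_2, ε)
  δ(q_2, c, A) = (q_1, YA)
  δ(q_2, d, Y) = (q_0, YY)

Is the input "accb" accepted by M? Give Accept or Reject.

Accept

(q_0, accb, #) ⊢ (q_2, ccb, YY#) ⊢ (q_2, cb, Y#) ⊢ (q_2, b, #) ⊢ (q_1, ε, ε)
All input consumed and the stack is empty.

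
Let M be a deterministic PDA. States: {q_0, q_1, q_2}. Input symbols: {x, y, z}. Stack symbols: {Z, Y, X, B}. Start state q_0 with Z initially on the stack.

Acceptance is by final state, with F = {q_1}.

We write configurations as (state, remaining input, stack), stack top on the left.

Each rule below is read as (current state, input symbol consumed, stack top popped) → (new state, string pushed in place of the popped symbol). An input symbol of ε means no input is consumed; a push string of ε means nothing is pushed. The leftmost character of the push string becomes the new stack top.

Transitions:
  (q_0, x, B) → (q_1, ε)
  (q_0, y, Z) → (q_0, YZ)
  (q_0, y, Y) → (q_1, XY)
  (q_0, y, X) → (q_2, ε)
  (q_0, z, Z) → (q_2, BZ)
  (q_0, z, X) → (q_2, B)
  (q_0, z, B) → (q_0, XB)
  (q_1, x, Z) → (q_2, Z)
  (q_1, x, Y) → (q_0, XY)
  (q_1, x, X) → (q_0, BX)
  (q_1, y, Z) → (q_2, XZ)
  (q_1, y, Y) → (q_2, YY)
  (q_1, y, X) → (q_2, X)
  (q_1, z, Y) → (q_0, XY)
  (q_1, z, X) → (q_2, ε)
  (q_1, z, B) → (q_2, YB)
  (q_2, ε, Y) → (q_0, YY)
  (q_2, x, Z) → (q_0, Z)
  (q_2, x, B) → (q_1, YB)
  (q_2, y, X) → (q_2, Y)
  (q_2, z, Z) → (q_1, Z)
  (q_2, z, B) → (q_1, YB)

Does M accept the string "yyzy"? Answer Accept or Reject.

Accept

(q_0, yyzy, Z)
  read y, top Z: go to q_0, push YZ → (q_0, yzy, YZ)
  read y, top Y: go to q_1, push XY → (q_1, zy, XYZ)
  read z, top X: go to q_2, push ε → (q_2, y, YZ)
  ε-move, top Y: go to q_0, push YY → (q_0, y, YYZ)
  read y, top Y: go to q_1, push XY → (q_1, ε, XYYZ)
All input consumed; state q_1 ∈ F.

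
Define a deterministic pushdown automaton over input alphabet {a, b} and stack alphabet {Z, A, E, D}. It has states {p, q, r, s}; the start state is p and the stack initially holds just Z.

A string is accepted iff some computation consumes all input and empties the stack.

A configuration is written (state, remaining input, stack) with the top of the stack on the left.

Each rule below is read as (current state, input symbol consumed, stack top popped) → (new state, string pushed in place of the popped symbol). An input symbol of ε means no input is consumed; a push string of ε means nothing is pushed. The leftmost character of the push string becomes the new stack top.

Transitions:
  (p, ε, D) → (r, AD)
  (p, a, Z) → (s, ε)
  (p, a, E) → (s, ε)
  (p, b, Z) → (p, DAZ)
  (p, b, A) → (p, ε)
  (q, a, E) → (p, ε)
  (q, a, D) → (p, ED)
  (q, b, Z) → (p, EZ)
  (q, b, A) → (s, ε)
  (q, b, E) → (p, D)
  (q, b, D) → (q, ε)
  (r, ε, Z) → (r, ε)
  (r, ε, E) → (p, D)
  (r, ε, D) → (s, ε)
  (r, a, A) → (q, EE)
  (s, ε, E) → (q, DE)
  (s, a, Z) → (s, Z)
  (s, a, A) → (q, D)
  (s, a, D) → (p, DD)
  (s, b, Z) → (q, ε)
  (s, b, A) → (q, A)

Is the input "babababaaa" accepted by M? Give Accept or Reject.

Reject

(p, babababaaa, Z)
  read b, top Z: go to p, push DAZ → (p, abababaaa, DAZ)
  ε-move, top D: go to r, push AD → (r, abababaaa, ADAZ)
  read a, top A: go to q, push EE → (q, bababaaa, EEDAZ)
  read b, top E: go to p, push D → (p, ababaaa, DEDAZ)
  ε-move, top D: go to r, push AD → (r, ababaaa, ADEDAZ)
  read a, top A: go to q, push EE → (q, babaaa, EEDEDAZ)
  read b, top E: go to p, push D → (p, abaaa, DEDEDAZ)
  ε-move, top D: go to r, push AD → (r, abaaa, ADEDEDAZ)
  read a, top A: go to q, push EE → (q, baaa, EEDEDEDAZ)
  read b, top E: go to p, push D → (p, aaa, DEDEDEDAZ)
  ε-move, top D: go to r, push AD → (r, aaa, ADEDEDEDAZ)
  read a, top A: go to q, push EE → (q, aa, EEDEDEDEDAZ)
  read a, top E: go to p, push ε → (p, a, EDEDEDEDAZ)
  read a, top E: go to s, push ε → (s, ε, DEDEDEDAZ)
All input consumed; stack is DEDEDEDAZ, not empty, and no further ε-move applies.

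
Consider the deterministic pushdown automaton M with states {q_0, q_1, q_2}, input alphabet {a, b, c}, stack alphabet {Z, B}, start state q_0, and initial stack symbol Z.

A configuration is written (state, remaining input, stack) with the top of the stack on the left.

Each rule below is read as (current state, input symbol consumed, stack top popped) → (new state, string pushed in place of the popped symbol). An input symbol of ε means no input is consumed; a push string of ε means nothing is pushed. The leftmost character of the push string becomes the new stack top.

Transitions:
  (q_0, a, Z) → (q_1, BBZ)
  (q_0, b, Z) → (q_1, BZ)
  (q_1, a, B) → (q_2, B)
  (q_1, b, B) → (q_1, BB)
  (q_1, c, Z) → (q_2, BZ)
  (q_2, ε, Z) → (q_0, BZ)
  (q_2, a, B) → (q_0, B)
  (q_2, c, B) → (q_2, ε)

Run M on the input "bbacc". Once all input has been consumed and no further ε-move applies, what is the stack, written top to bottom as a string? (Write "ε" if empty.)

(q_0, bbacc, Z) ⊢ (q_1, bacc, BZ) ⊢ (q_1, acc, BBZ) ⊢ (q_2, cc, BBZ) ⊢ (q_2, c, BZ) ⊢ (q_2, ε, Z) ⊢ (q_0, ε, BZ)
All input consumed in state q_0 with stack BZ.

BZ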